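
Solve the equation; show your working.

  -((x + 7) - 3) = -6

Step 1. [-((x + 7) - 3) = -6] flip signs both sides ⇒ neg: (x + 7) - 3 = 6.
Step 2. [(x + 7) - 3 = 6] peel the -3: add 3 from each side. So sub: x + 7 = 9.
Step 3. [x + 7 = 9] +7 is outermost — subtract 7 both sides ⇒ sub: x = 2.

Answer: x ∈ {2}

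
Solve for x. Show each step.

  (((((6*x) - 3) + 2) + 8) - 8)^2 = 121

Step 1. [(((((6*x) - 3) + 2) + 8) - 8)^2 = 121] √ both sides: 121 ≥ 0 gives two branches, so sqrt: ((((6*x) - 3) + 2) + 8) - 8 = 11 or -11.
Step 2. [((((6*x) - 3) + 2) + 8) - 8 = 11 or -11] peel the -8: add 8 from each side ⇒ sub: (((6*x) - 3) + 2) + 8 = 19 or -3.
Step 3. [(((6*x) - 3) + 2) + 8 = 19 or -3] 8 comes off first (subtract 8), so sub: ((6*x) - 3) + 2 = 11 or -11.
Step 4. [((6*x) - 3) + 2 = 11 or -11] the outer +2 inverts by subtracting 2, so sub: (6*x) - 3 = 9 or -13.
Step 5. [(6*x) - 3 = 9 or -13] the outer -3 inverts by adding 3, so sub: 6*x = 12 or -10.
Step 6. [6*x = 12 or -10] divide by the outer 6. So div: x = 2 or -5/3.

Answer: x ∈ {-5/3, 2}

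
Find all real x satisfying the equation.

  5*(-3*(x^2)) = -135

Step 1. [5*(-3*(x^2)) = -135] 5 out front; divide by 5, so div: -3*(x^2) = -27.
Step 2. [-3*(x^2) = -27] -3·(inner) — divide through by -3 ⇒ div: x^2 = 9.
Step 3. [x^2 = 9] LHS squared, RHS 9 ≥ 0: apply √ (±), so sqrt: x = 3 or -3.

Answer: x ∈ {-3, 3}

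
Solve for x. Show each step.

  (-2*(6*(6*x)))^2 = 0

Step 1. [(-2*(6*(6*x)))^2 = 0] LHS squared, RHS 0 ≥ 0: apply √ (±), so sqrt: -2*(6*(6*x)) = 0.
Step 2. [-2*(6*(6*x)) = 0] LHS = -2·(…); ÷-2 both sides. So div: 6*(6*x) = 0.
Step 3. [6*(6*x) = 0] 6 out front; divide by 6 ⇒ div: 6*x = 0.
Step 4. [6*x = 0] divide by the outer 6, so div: x = 0.

Answer: x ∈ {0}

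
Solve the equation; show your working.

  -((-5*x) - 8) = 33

Step 1. [-((-5*x) - 8) = 33] leading − — multiply by −1. So neg: (-5*x) - 8 = -33.
Step 2. [(-5*x) - 8 = -33] add 8: x sits inside (… - 8) ⇒ sub: -5*x = -25.
Step 3. [-5*x = -25] LHS = -5·(…); ÷-5 both sides, so div: x = 5.

Answer: x ∈ {5}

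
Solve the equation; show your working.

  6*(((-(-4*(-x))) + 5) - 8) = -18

Step 1. [6*(((-(-4*(-x))) + 5) - 8) = -18] leading coefficient 6: divide by 6, so div: ((-(-4*(-x))) + 5) - 8 = -3.
Step 2. [((-(-4*(-x))) + 5) - 8 = -3] 8 comes off first (add 8). So sub: (-(-4*(-x))) + 5 = 5.
Step 3. [(-(-4*(-x))) + 5 = 5] +5 is outermost — subtract 5 both sides, so sub: -(-4*(-x)) = 0.
Step 4. [-(-4*(-x)) = 0] leading − — multiply by −1, so neg: -4*(-x) = 0.
Step 5. [-4*(-x) = 0] -4·(inner) — divide through by -4 ⇒ div: -x = 0.
Step 6. [-x = 0] leading − — multiply by −1. So neg: x = 0.

Answer: x ∈ {0}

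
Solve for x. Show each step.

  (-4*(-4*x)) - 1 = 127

Step 1. [(-4*(-4*x)) - 1 = 127] 1 comes off first (add 1) ⇒ sub: -4*(-4*x) = 128.
Step 2. [-4*(-4*x) = 128] leading coefficient -4: divide by -4, so div: -4*x = -32.
Step 3. [-4*x = -32] -4 out front; divide by -4. So div: x = 8.

Answer: x ∈ {8}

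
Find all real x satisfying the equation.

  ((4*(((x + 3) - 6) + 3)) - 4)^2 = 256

Step 1. [((4*(((x + 3) - 6) + 3)) - 4)^2 = 256] √ both sides: 256 ≥ 0 gives two branches, so sqrt: (4*(((x + 3) - 6) + 3)) - 4 = 16 or -16.
Step 2. [(4*(((x + 3) - 6) + 3)) - 4 = 16 or -16] common factor 4 (LHS and 16 or -16) — divide through, so factor: (((x + 3) - 6) + 3) - 1 = 4 or -4.
Step 3. [(((x + 3) - 6) + 3) - 1 = 4 or -4] 1 comes off first (add 1) ⇒ sub: ((x + 3) - 6) + 3 = 5 or -3.
Step 4. [((x + 3) - 6) + 3 = 5 or -3] +3 is outermost — subtract 3 both sides, so sub: (x + 3) - 6 = 2 or -6.
Step 5. [(x + 3) - 6 = 2 or -6] -6 is outermost — add 6 both sides, so sub: x + 3 = 8 or 0.
Step 6. [x + 3 = 8 or 0] subtract 3: x sits inside (… + 3). So sub: x = 5 or -3.

Answer: x ∈ {-3, 5}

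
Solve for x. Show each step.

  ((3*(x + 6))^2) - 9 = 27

Step 1. [((3*(x + 6))^2) - 9 = 27] add 9: x sits inside (… - 9), so sub: (3*(x + 6))^2 = 36.
Step 2. [(3*(x + 6))^2 = 36] 36 ≥ 0, LHS is (·)² — take ±√, so sqrt: 3*(x + 6) = 6 or -6.
Step 3. [3*(x + 6) = 6 or -6] LHS = 3·(…); ÷3 both sides ⇒ div: x + 6 = 2 or -2.
Step 4. [x + 6 = 2 or -2] the outer +6 inverts by subtracting 6, so sub: x = -4 or -8.

Answer: x ∈ {-8, -4}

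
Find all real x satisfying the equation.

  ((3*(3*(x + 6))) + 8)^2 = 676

Step 1. [((3*(3*(x + 6))) + 8)^2 = 676] √ both sides: 676 ≥ 0 gives two branches, so sqrt: (3*(3*(x + 6))) + 8 = 26 or -26.
Step 2. [(3*(3*(x + 6))) + 8 = 26 or -26] peel the +8: subtract 8 from each side ⇒ sub: 3*(3*(x + 6)) = 18 or -34.
Step 3. [3*(3*(x + 6)) = 18 or -34] 3 out front; divide by 3. So div: 3*(x + 6) = 6 or -34/3.
Step 4. [3*(x + 6) = 6 or -34/3] leading coefficient 3: divide by 3. So div: x + 6 = 2 or -34/9.
Step 5. [x + 6 = 2 or -34/9] the outer +6 inverts by subtracting 6, so sub: x = -4 or -88/9.

Answer: x ∈ {-88/9, -4}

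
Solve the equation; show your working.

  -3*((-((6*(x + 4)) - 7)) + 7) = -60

Step 1. [-3*((-((6*(x + 4)) - 7)) + 7) = -60] -3 out front; divide by -3 ⇒ div: (-((6*(x + 4)) - 7)) + 7 = 20.
Step 2. [(-((6*(x + 4)) - 7)) + 7 = 20] the outer +7 inverts by subtracting 7. So sub: -((6*(x + 4)) - 7) = 13.
Step 3. [-((6*(x + 4)) - 7) = 13] flip signs both sides, so neg: (6*(x + 4)) - 7 = -13.
Step 4. [(6*(x + 4)) - 7 = -13] -7 is outermost — add 7 both sides ⇒ sub: 6*(x + 4) = -6.
Step 5. [6*(x + 4) = -6] leading coefficient 6: divide by 6. So div: x + 4 = -1.
Step 6. [x + 4 = -1] subtract 4: x sits inside (… + 4) ⇒ sub: x = -5.

Answer: x ∈ {-5}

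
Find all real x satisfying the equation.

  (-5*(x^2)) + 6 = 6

Step 1. [(-5*(x^2)) + 6 = 6] the outer +6 inverts by subtracting 6, so sub: -5*(x^2) = 0.
Step 2. [-5*(x^2) = 0] LHS = -5·(…); ÷-5 both sides ⇒ div: x^2 = 0.
Step 3. [x^2 = 0] LHS squared, RHS 0 ≥ 0: apply √ (±). So sqrt: x = 0.

Answer: x ∈ {0}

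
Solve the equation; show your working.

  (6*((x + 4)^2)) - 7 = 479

Step 1. [(6*((x + 4)^2)) - 7 = 479] -7 is outermost — add 7 both sides, so sub: 6*((x + 4)^2) = 486.
Step 2. [6*((x + 4)^2) = 486] divide by the outer 6, so div: (x + 4)^2 = 81.
Step 3. [(x + 4)^2 = 81] 81 ≥ 0, LHS is (·)² — take ±√. So sqrt: x + 4 = 9 or -9.
Step 4. [x + 4 = 9 or -9] 4 comes off first (subtract 4), so sub: x = 5 or -13.

Answer: x ∈ {-13, 5}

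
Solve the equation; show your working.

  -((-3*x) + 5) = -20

Step 1. [-((-3*x) + 5) = -20] leading − — multiply by −1, so neg: (-3*x) + 5 = 20.
Step 2. [(-3*x) + 5 = 20] peel the +5: subtract 5 from each side ⇒ sub: -3*x = 15.
Step 3. [-3*x = 15] divide by the outer -3, so div: x = -5.

Answer: x ∈ {-5}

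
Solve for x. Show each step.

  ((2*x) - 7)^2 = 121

Step 1. [((2*x) - 7)^2 = 121] 121 ≥ 0, LHS is (·)² — take ±√, so sqrt: (2*x) - 7 = 11 or -11.
Step 2. [(2*x) - 7 = 11 or -11] 7 comes off first (add 7). So sub: 2*x = 18 or -4.
Step 3. [2*x = 18 or -4] divide by the outer 2, so div: x = 9 or -2.

Answer: x ∈ {-2, 9}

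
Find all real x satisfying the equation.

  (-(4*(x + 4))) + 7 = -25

Step 1. [(-(4*(x + 4))) + 7 = -25] 7 comes off first (subtract 7). So sub: -(4*(x + 4)) = -32.
Step 2. [-(4*(x + 4)) = -32] flip signs both sides, so neg: 4*(x + 4) = 32.
Step 3. [4*(x + 4) = 32] divide by the outer 4. So div: x + 4 = 8.
Step 4. [x + 4 = 8] peel the +4: subtract 4 from each side, so sub: x = 4.

Answer: x ∈ {4}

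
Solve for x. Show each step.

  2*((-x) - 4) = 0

Step 1. [2*((-x) - 4) = 0] leading coefficient 2: divide by 2. So div: (-x) - 4 = 0.
Step 2. [(-x) - 4 = 0] add 4: x sits inside (… - 4), so sub: -x = 4.
Step 3. [-x = 4] leading − — multiply by −1 ⇒ neg: x = -4.

Answer: x ∈ {-4}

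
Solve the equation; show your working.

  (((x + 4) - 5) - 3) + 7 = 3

Step 1. [(((x + 4) - 5) - 3) + 7 = 3] 7 comes off first (subtract 7). So sub: ((x + 4) - 5) - 3 = -4.
Step 2. [((x + 4) - 5) - 3 = -4] the outer -3 inverts by adding 3 ⇒ sub: (x + 4) - 5 = -1.
Step 3. [(x + 4) - 5 = -1] -5 is outermost — add 5 both sides. So sub: x + 4 = 4.
Step 4. [x + 4 = 4] 4 comes off first (subtract 4) ⇒ sub: x = 0.

Answer: x ∈ {0}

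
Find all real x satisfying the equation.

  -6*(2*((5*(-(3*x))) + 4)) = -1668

Step 1. [-6*(2*((5*(-(3*x))) + 4)) = -1668] LHS = -6·(…); ÷-6 both sides ⇒ div: 2*((5*(-(3*x))) + 4) = 278.
Step 2. [2*((5*(-(3*x))) + 4) = 278] LHS = 2·(…); ÷2 both sides. So div: (5*(-(3*x))) + 4 = 139.
Step 3. [(5*(-(3*x))) + 4 = 139] subtract 4: x sits inside (… + 4) ⇒ sub: 5*(-(3*x)) = 135.
Step 4. [5*(-(3*x)) = 135] 5 out front; divide by 5. So div: -(3*x) = 27.
Step 5. [-(3*x) = 27] leading − — multiply by −1. So neg: 3*x = -27.
Step 6. [3*x = -27] LHS = 3·(…); ÷3 both sides. So div: x = -9.

Answer: x ∈ {-9}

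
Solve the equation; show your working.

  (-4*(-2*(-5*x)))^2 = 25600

Step 1. [(-4*(-2*(-5*x)))^2 = 25600] √ both sides: 25600 ≥ 0 gives two branches ⇒ sqrt: -4*(-2*(-5*x)) = 160 or -160.
Step 2. [-4*(-2*(-5*x)) = 160 or -160] -4·(inner) — divide through by -4, so div: -2*(-5*x) = -40 or 40.
Step 3. [-2*(-5*x) = -40 or 40] leading coefficient -2: divide by -2, so div: -5*x = 20 or -20.
Step 4. [-5*x = 20 or -20] leading coefficient -5: divide by -5, so div: x = -4 or 4.

Answer: x ∈ {-4, 4}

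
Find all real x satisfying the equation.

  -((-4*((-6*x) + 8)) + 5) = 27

Step 1. [-((-4*((-6*x) + 8)) + 5) = 27] flip signs both sides. So neg: (-4*((-6*x) + 8)) + 5 = -27.
Step 2. [(-4*((-6*x) + 8)) + 5 = -27] +5 is outermost — subtract 5 both sides, so sub: -4*((-6*x) + 8) = -32.
Step 3. [-4*((-6*x) + 8) = -32] -4 out front; divide by -4. So div: (-6*x) + 8 = 8.
Step 4. [(-6*x) + 8 = 8] peel the +8: subtract 8 from each side, so sub: -6*x = 0.
Step 5. [-6*x = 0] divide by the outer -6, so div: x = 0.

Answer: x ∈ {0}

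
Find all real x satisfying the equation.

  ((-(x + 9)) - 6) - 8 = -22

Step 1. [((-(x + 9)) - 6) - 8 = -22] the outer -8 inverts by adding 8, so sub: (-(x + 9)) - 6 = -14.
Step 2. [(-(x + 9)) - 6 = -14] the outer -6 inverts by adding 6, so sub: -(x + 9) = -8.
Step 3. [-(x + 9) = -8] leading − — multiply by −1 ⇒ neg: x + 9 = 8.
Step 4. [x + 9 = 8] the outer +9 inverts by subtracting 9. So sub: x = -1.

Answer: x ∈ {-1}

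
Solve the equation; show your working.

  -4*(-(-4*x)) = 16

Step 1. [-4*(-(-4*x)) = 16] leading coefficient -4: divide by -4. So div: -(-4*x) = -4.
Step 2. [-(-4*x) = -4] flip signs both sides ⇒ neg: -4*x = 4.
Step 3. [-4*x = 4] divide by the outer -4 ⇒ div: x = -1.

Answer: x ∈ {-1}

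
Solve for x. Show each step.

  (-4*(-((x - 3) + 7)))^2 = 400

Step 1. [(-4*(-((x - 3) + 7)))^2 = 400] √ both sides: 400 ≥ 0 gives two branches, so sqrt: -4*(-((x - 3) + 7)) = 20 or -20.
Step 2. [-4*(-((x - 3) + 7)) = 20 or -20] divide by the outer -4, so div: -((x - 3) + 7) = -5 or 5.
Step 3. [-((x - 3) + 7) = -5 or 5] leading − — multiply by −1. So neg: (x - 3) + 7 = 5 or -5.
Step 4. [(x - 3) + 7 = 5 or -5] the outer +7 inverts by subtracting 7, so sub: x - 3 = -2 or -12.
Step 5. [x - 3 = -2 or -12] add 3: x sits inside (… - 3), so sub: x = 1 or -9.

Answer: x ∈ {-9, 1}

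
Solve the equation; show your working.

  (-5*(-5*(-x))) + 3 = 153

Step 1. [(-5*(-5*(-x))) + 3 = 153] the outer +3 inverts by subtracting 3, so sub: -5*(-5*(-x)) = 150.
Step 2. [-5*(-5*(-x)) = 150] leading coefficient -5: divide by -5. So div: -5*(-x) = -30.
Step 3. [-5*(-x) = -30] LHS = -5·(…); ÷-5 both sides. So div: -x = 6.
Step 4. [-x = 6] LHS negated; negate both sides ⇒ neg: x = -6.

Answer: x ∈ {-6}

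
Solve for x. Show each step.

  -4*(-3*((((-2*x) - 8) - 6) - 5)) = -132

Step 1. [-4*(-3*((((-2*x) - 8) - 6) - 5)) = -132] -4 out front; divide by -4, so div: -3*((((-2*x) - 8) - 6) - 5) = 33.
Step 2. [-3*((((-2*x) - 8) - 6) - 5) = 33] divide by the outer -3 ⇒ div: (((-2*x) - 8) - 6) - 5 = -11.
Step 3. [(((-2*x) - 8) - 6) - 5 = -11] the outer -5 inverts by adding 5. So sub: ((-2*x) - 8) - 6 = -6.
Step 4. [((-2*x) - 8) - 6 = -6] the outer -6 inverts by adding 6. So sub: (-2*x) - 8 = 0.
Step 5. [(-2*x) - 8 = 0] common factor -2 (LHS and 0) — divide through, so factor: x + 4 = 0.
Step 6. [x + 4 = 0] subtract 4: x sits inside (… + 4). So sub: x = -4.

Answer: x ∈ {-4}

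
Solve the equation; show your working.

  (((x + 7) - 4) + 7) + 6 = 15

Step 1. [(((x + 7) - 4) + 7) + 6 = 15] subtract 6: x sits inside (… + 6). So sub: ((x + 7) - 4) + 7 = 9.
Step 2. [((x + 7) - 4) + 7 = 9] the outer +7 inverts by subtracting 7 ⇒ sub: (x + 7) - 4 = 2.
Step 3. [(x + 7) - 4 = 2] 4 comes off first (add 4). So sub: x + 7 = 6.
Step 4. [x + 7 = 6] peel the +7: subtract 7 from each side ⇒ sub: x = -1.

Answer: x ∈ {-1}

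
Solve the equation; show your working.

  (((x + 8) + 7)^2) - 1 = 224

Step 1. [(((x + 8) + 7)^2) - 1 = 224] peel the -1: add 1 from each side. So sub: ((x + 8) + 7)^2 = 225.
Step 2. [((x + 8) + 7)^2 = 225] 225 ≥ 0, LHS is (·)² — take ±√. So sqrt: (x + 8) + 7 = 15 or -15.
Step 3. [(x + 8) + 7 = 15 or -15] the outer +7 inverts by subtracting 7. So sub: x + 8 = 8 or -22.
Step 4. [x + 8 = 8 or -22] 8 comes off first (subtract 8) ⇒ sub: x = 0 or -30.

Answer: x ∈ {-30, 0}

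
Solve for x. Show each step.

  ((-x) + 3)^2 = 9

Step 1. [((-x) + 3)^2 = 9] √ both sides: 9 ≥ 0 gives two branches, so sqrt: (-x) + 3 = 3 or -3.
Step 2. [(-x) + 3 = 3 or -3] +3 is outermost — subtract 3 both sides, so sub: -x = 0 or -6.
Step 3. [-x = 0 or -6] flip signs both sides, so neg: x = 0 or 6.

Answer: x ∈ {0, 6}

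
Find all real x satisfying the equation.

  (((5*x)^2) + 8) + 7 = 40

Step 1. [(((5*x)^2) + 8) + 7 = 40] peel the +7: subtract 7 from each side. So sub: ((5*x)^2) + 8 = 33.
Step 2. [((5*x)^2) + 8 = 33] +8 is outermost — subtract 8 both sides ⇒ sub: (5*x)^2 = 25.
Step 3. [(5*x)^2 = 25] √ both sides: 25 ≥ 0 gives two branches ⇒ sqrt: 5*x = 5 or -5.
Step 4. [5*x = 5 or -5] divide by the outer 5, so div: x = 1 or -1.

Answer: x ∈ {-1, 1}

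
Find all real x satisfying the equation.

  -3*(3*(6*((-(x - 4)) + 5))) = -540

Step 1. [-3*(3*(6*((-(x - 4)) + 5))) = -540] divide by the outer -3, so div: 3*(6*((-(x - 4)) + 5)) = 180.
Step 2. [3*(6*((-(x - 4)) + 5)) = 180] LHS = 3·(…); ÷3 both sides ⇒ div: 6*((-(x - 4)) + 5) = 60.
Step 3. [6*((-(x - 4)) + 5) = 60] LHS = 6·(…); ÷6 both sides. So div: (-(x - 4)) + 5 = 10.
Step 4. [(-(x - 4)) + 5 = 10] the outer +5 inverts by subtracting 5, so sub: -(x - 4) = 5.
Step 5. [-(x - 4) = 5] leading − — multiply by −1. So neg: x - 4 = -5.
Step 6. [x - 4 = -5] the outer -4 inverts by adding 4, so sub: x = -1.

Answer: x ∈ {-1}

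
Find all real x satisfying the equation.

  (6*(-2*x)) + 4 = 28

Step 1. [(6*(-2*x)) + 4 = 28] 4 comes off first (subtract 4) ⇒ sub: 6*(-2*x) = 24.
Step 2. [6*(-2*x) = 24] leading coefficient 6: divide by 6 ⇒ div: -2*x = 4.
Step 3. [-2*x = 4] -2·(inner) — divide through by -2 ⇒ div: x = -2.

Answer: x ∈ {-2}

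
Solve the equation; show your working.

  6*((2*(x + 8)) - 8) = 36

Step 1. [6*((2*(x + 8)) - 8) = 36] 6 out front; divide by 6. So div: (2*(x + 8)) - 8 = 6.
Step 2. [(2*(x + 8)) - 8 = 6] 2 divides every term; factor it out, so factor: (x + 8) - 4 = 3.
Step 3. [(x + 8) - 4 = 3] the outer -4 inverts by adding 4, so sub: x + 8 = 7.
Step 4. [x + 8 = 7] subtract 8: x sits inside (… + 8). So sub: x = -1.

Answer: x ∈ {-1}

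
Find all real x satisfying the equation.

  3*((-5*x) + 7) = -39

Step 1. [3*((-5*x) + 7) = -39] 3 out front; divide by 3 ⇒ div: (-5*x) + 7 = -13.
Step 2. [(-5*x) + 7 = -13] subtract 7: x sits inside (… + 7) ⇒ sub: -5*x = -20.
Step 3. [-5*x = -20] LHS = -5·(…); ÷-5 both sides, so div: x = 4.

Answer: x ∈ {4}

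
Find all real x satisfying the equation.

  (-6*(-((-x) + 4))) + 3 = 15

Step 1. [(-6*(-((-x) + 4))) + 3 = 15] the outer +3 inverts by subtracting 3, so sub: -6*(-((-x) + 4)) = 12.
Step 2. [-6*(-((-x) + 4)) = 12] leading coefficient -6: divide by -6. So div: -((-x) + 4) = -2.
Step 3. [-((-x) + 4) = -2] flip signs both sides, so neg: (-x) + 4 = 2.
Step 4. [(-x) + 4 = 2] the outer +4 inverts by subtracting 4. So sub: -x = -2.
Step 5. [-x = -2] flip signs both sides, so neg: x = 2.

Answer: x ∈ {2}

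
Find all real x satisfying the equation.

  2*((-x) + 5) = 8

Step 1. [2*((-x) + 5) = 8] 2·(inner) — divide through by 2 ⇒ div: (-x) + 5 = 4.
Step 2. [(-x) + 5 = 4] 5 comes off first (subtract 5) ⇒ sub: -x = -1.
Step 3. [-x = -1] flip signs both sides. So neg: x = 1.

Answer: x ∈ {1}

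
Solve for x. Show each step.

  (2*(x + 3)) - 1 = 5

Step 1. [(2*(x + 3)) - 1 = 5] -1 is outermost — add 1 both sides. So sub: 2*(x + 3) = 6.
Step 2. [2*(x + 3) = 6] leading coefficient 2: divide by 2, so div: x + 3 = 3.
Step 3. [x + 3 = 3] subtract 3: x sits inside (… + 3), so sub: x = 0.

Answer: x ∈ {0}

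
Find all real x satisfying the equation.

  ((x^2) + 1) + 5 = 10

Step 1. [((x^2) + 1) + 5 = 10] subtract 5: x sits inside (… + 5) ⇒ sub: (x^2) + 1 = 5.
Step 2. [(x^2) + 1 = 5] +1 is outermost — subtract 1 both sides, so sub: x^2 = 4.
Step 3. [x^2 = 4] √ both sides: 4 ≥ 0 gives two branches, so sqrt: x = 2 or -2.

Answer: x ∈ {-2, 2}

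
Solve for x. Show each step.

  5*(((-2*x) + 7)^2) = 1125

Step 1. [5*(((-2*x) + 7)^2) = 1125] leading coefficient 5: divide by 5, so div: ((-2*x) + 7)^2 = 225.
Step 2. [((-2*x) + 7)^2 = 225] 225 ≥ 0, LHS is (·)² — take ±√. So sqrt: (-2*x) + 7 = 15 or -15.
Step 3. [(-2*x) + 7 = 15 or -15] subtract 7: x sits inside (… + 7). So sub: -2*x = 8 or -22.
Step 4. [-2*x = 8 or -22] -2 out front; divide by -2, so div: x = -4 or 11.

Answer: x ∈ {-4, 11}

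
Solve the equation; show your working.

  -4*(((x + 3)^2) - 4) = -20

Step 1. [-4*(((x + 3)^2) - 4) = -20] divide by the outer -4. So div: ((x + 3)^2) - 4 = 5.
Step 2. [((x + 3)^2) - 4 = 5] peel the -4: add 4 from each side. So sub: (x + 3)^2 = 9.
Step 3. [(x + 3)^2 = 9] √ both sides: 9 ≥ 0 gives two branches, so sqrt: x + 3 = 3 or -3.
Step 4. [x + 3 = 3 or -3] subtract 3: x sits inside (… + 3). So sub: x = 0 or -6.

Answer: x ∈ {-6, 0}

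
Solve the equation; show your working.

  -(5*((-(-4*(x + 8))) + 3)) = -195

Step 1. [-(5*((-(-4*(x + 8))) + 3)) = -195] flip signs both sides, so neg: 5*((-(-4*(x + 8))) + 3) = 195.
Step 2. [5*((-(-4*(x + 8))) + 3) = 195] LHS = 5·(…); ÷5 both sides ⇒ div: (-(-4*(x + 8))) + 3 = 39.
Step 3. [(-(-4*(x + 8))) + 3 = 39] peel the +3: subtract 3 from each side. So sub: -(-4*(x + 8)) = 36.
Step 4. [-(-4*(x + 8)) = 36] leading − — multiply by −1, so neg: -4*(x + 8) = -36.
Step 5. [-4*(x + 8) = -36] leading coefficient -4: divide by -4, so div: x + 8 = 9.
Step 6. [x + 8 = 9] peel the +8: subtract 8 from each side ⇒ sub: x = 1.

Answer: x ∈ {1}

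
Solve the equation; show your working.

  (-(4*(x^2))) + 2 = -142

Step 1. [(-(4*(x^2))) + 2 = -142] peel the +2: subtract 2 from each side ⇒ sub: -(4*(x^2)) = -144.
Step 2. [-(4*(x^2)) = -144] LHS negated; negate both sides, so neg: 4*(x^2) = 144.
Step 3. [4*(x^2) = 144] 4·(inner) — divide through by 4, so div: x^2 = 36.
Step 4. [x^2 = 36] 36 ≥ 0, LHS is (·)² — take ±√ ⇒ sqrt: x = 6 or -6.

Answer: x ∈ {-6, 6}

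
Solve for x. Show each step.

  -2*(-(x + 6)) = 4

Step 1. [-2*(-(x + 6)) = 4] divide by the outer -2. So div: -(x + 6) = -2.
Step 2. [-(x + 6) = -2] LHS negated; negate both sides ⇒ neg: x + 6 = 2.
Step 3. [x + 6 = 2] +6 is outermost — subtract 6 both sides ⇒ sub: x = -4.

Answer: x ∈ {-4}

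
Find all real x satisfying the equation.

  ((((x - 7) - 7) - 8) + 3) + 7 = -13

Step 1. [((((x - 7) - 7) - 8) + 3) + 7 = -13] subtract 7: x sits inside (… + 7). So sub: (((x - 7) - 7) - 8) + 3 = -20.
Step 2. [(((x - 7) - 7) - 8) + 3 = -20] the outer +3 inverts by subtracting 3, so sub: ((x - 7) - 7) - 8 = -23.
Step 3. [((x - 7) - 7) - 8 = -23] add 8: x sits inside (… - 8). So sub: (x - 7) - 7 = -15.
Step 4. [(x - 7) - 7 = -15] 7 comes off first (add 7) ⇒ sub: x - 7 = -8.
Step 5. [x - 7 = -8] the outer -7 inverts by adding 7, so sub: x = -1.

Answer: x ∈ {-1}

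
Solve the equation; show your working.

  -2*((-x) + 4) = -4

Step 1. [-2*((-x) + 4) = -4] LHS = -2·(…); ÷-2 both sides ⇒ div: (-x) + 4 = 2.
Step 2. [(-x) + 4 = 2] the outer +4 inverts by subtracting 4, so sub: -x = -2.
Step 3. [-x = -2] flip signs both sides ⇒ neg: x = 2.

Answer: x ∈ {2}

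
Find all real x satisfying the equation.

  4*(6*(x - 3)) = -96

Step 1. [4*(6*(x - 3)) = -96] leading coefficient 4: divide by 4 ⇒ div: 6*(x - 3) = -24.
Step 2. [6*(x - 3) = -24] LHS = 6·(…); ÷6 both sides. So div: x - 3 = -4.
Step 3. [x - 3 = -4] peel the -3: add 3 from each side. So sub: x = -1.

Answer: x ∈ {-1}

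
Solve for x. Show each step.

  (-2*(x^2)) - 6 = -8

Step 1. [(-2*(x^2)) - 6 = -8] add 6: x sits inside (… - 6). So sub: -2*(x^2) = -2.
Step 2. [-2*(x^2) = -2] -2 out front; divide by -2 ⇒ div: x^2 = 1.
Step 3. [x^2 = 1] √ both sides: 1 ≥ 0 gives two branches ⇒ sqrt: x = 1 or -1.

Answer: x ∈ {-1, 1}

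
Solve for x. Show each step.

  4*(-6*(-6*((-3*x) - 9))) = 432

Step 1. [4*(-6*(-6*((-3*x) - 9))) = 432] 4 out front; divide by 4. So div: -6*(-6*((-3*x) - 9)) = 108.
Step 2. [-6*(-6*((-3*x) - 9)) = 108] leading coefficient -6: divide by -6, so div: -6*((-3*x) - 9) = -18.
Step 3. [-6*((-3*x) - 9) = -18] -6·(inner) — divide through by -6 ⇒ div: (-3*x) - 9 = 3.
Step 4. [(-3*x) - 9 = 3] add 9: x sits inside (… - 9) ⇒ sub: -3*x = 12.
Step 5. [-3*x = 12] divide by the outer -3, so div: x = -4.

Answer: x ∈ {-4}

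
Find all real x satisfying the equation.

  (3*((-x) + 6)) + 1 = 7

Step 1. [(3*((-x) + 6)) + 1 = 7] +1 is outermost — subtract 1 both sides ⇒ sub: 3*((-x) + 6) = 6.
Step 2. [3*((-x) + 6) = 6] LHS = 3·(…); ÷3 both sides, so div: (-x) + 6 = 2.
Step 3. [(-x) + 6 = 2] peel the +6: subtract 6 from each side. So sub: -x = -4.
Step 4. [-x = -4] flip signs both sides. So neg: x = 4.

Answer: x ∈ {4}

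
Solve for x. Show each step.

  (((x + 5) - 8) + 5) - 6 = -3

Step 1. [(((x + 5) - 8) + 5) - 6 = -3] peel the -6: add 6 from each side, so sub: ((x + 5) - 8) + 5 = 3.
Step 2. [((x + 5) - 8) + 5 = 3] +5 is outermost — subtract 5 both sides ⇒ sub: (x + 5) - 8 = -2.
Step 3. [(x + 5) - 8 = -2] add 8: x sits inside (… - 8). So sub: x + 5 = 6.
Step 4. [x + 5 = 6] the outer +5 inverts by subtracting 5. So sub: x = 1.

Answer: x ∈ {1}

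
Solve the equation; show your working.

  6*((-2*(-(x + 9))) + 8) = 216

Step 1. [6*((-2*(-(x + 9))) + 8) = 216] divide by the outer 6. So div: (-2*(-(x + 9))) + 8 = 36.
Step 2. [(-2*(-(x + 9))) + 8 = 36] 8 comes off first (subtract 8) ⇒ sub: -2*(-(x + 9)) = 28.
Step 3. [-2*(-(x + 9)) = 28] leading coefficient -2: divide by -2 ⇒ div: -(x + 9) = -14.
Step 4. [-(x + 9) = -14] LHS negated; negate both sides ⇒ neg: x + 9 = 14.
Step 5. [x + 9 = 14] the outer +9 inverts by subtracting 9, so sub: x = 5.

Answer: x ∈ {5}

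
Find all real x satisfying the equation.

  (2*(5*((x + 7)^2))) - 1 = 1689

Step 1. [(2*(5*((x + 7)^2))) - 1 = 1689] peel the -1: add 1 from each side. So sub: 2*(5*((x + 7)^2)) = 1690.
Step 2. [2*(5*((x + 7)^2)) = 1690] 2 out front; divide by 2, so div: 5*((x + 7)^2) = 845.
Step 3. [5*((x + 7)^2) = 845] divide by the outer 5 ⇒ div: (x + 7)^2 = 169.
Step 4. [(x + 7)^2 = 169] LHS squared, RHS 169 ≥ 0: apply √ (±). So sqrt: x + 7 = 13 or -13.
Step 5. [x + 7 = 13 or -13] +7 is outermost — subtract 7 both sides ⇒ sub: x = 6 or -20.

Answer: x ∈ {-20, 6}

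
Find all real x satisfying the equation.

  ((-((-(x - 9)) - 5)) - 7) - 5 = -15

Step 1. [((-((-(x - 9)) - 5)) - 7) - 5 = -15] the outer -5 inverts by adding 5, so sub: (-((-(x - 9)) - 5)) - 7 = -10.
Step 2. [(-((-(x - 9)) - 5)) - 7 = -10] peel the -7: add 7 from each side. So sub: -((-(x - 9)) - 5) = -3.
Step 3. [-((-(x - 9)) - 5) = -3] LHS negated; negate both sides, so neg: (-(x - 9)) - 5 = 3.
Step 4. [(-(x - 9)) - 5 = 3] the outer -5 inverts by adding 5 ⇒ sub: -(x - 9) = 8.
Step 5. [-(x - 9) = 8] leading − — multiply by −1. So neg: x - 9 = -8.
Step 6. [x - 9 = -8] the outer -9 inverts by adding 9, so sub: x = 1.

Answer: x ∈ {1}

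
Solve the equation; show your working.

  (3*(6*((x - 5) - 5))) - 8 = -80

Step 1. [(3*(6*((x - 5) - 5))) - 8 = -80] -8 is outermost — add 8 both sides ⇒ sub: 3*(6*((x - 5) - 5)) = -72.
Step 2. [3*(6*((x - 5) - 5)) = -72] 3·(inner) — divide through by 3, so div: 6*((x - 5) - 5) = -24.
Step 3. [6*((x - 5) - 5) = -24] 6 out front; divide by 6 ⇒ div: (x - 5) - 5 = -4.
Step 4. [(x - 5) - 5 = -4] peel the -5: add 5 from each side, so sub: x - 5 = 1.
Step 5. [x - 5 = 1] the outer -5 inverts by adding 5. So sub: x = 6.

Answer: x ∈ {6}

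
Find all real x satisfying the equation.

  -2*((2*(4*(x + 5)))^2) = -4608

Step 1. [-2*((2*(4*(x + 5)))^2) = -4608] leading coefficient -2: divide by -2 ⇒ div: (2*(4*(x + 5)))^2 = 2304.
Step 2. [(2*(4*(x + 5)))^2 = 2304] 2304 ≥ 0, LHS is (·)² — take ±√, so sqrt: 2*(4*(x + 5)) = 48 or -48.
Step 3. [2*(4*(x + 5)) = 48 or -48] leading coefficient 2: divide by 2. So div: 4*(x + 5) = 24 or -24.
Step 4. [4*(x + 5) = 24 or -24] leading coefficient 4: divide by 4. So div: x + 5 = 6 or -6.
Step 5. [x + 5 = 6 or -6] +5 is outermost — subtract 5 both sides, so sub: x = 1 or -11.

Answer: x ∈ {-11, 1}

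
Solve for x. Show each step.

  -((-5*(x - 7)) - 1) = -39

Step 1. [-((-5*(x - 7)) - 1) = -39] LHS negated; negate both sides ⇒ neg: (-5*(x - 7)) - 1 = 39.
Step 2. [(-5*(x - 7)) - 1 = 39] -1 is outermost — add 1 both sides ⇒ sub: -5*(x - 7) = 40.
Step 3. [-5*(x - 7) = 40] -5 out front; divide by -5 ⇒ div: x - 7 = -8.
Step 4. [x - 7 = -8] the outer -7 inverts by adding 7, so sub: x = -1.

Answer: x ∈ {-1}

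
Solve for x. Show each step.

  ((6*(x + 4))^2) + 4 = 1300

Step 1. [((6*(x + 4))^2) + 4 = 1300] +4 is outermost — subtract 4 both sides, so sub: (6*(x + 4))^2 = 1296.
Step 2. [(6*(x + 4))^2 = 1296] √ both sides: 1296 ≥ 0 gives two branches. So sqrt: 6*(x + 4) = 36 or -36.
Step 3. [6*(x + 4) = 36 or -36] 6·(inner) — divide through by 6. So div: x + 4 = 6 or -6.
Step 4. [x + 4 = 6 or -6] subtract 4: x sits inside (… + 4), so sub: x = 2 or -10.

Answer: x ∈ {-10, 2}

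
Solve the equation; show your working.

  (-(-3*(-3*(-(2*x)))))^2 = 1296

Step 1. [(-(-3*(-3*(-(2*x)))))^2 = 1296] 1296 ≥ 0, LHS is (·)² — take ±√ ⇒ sqrt: -(-3*(-3*(-(2*x)))) = 36 or -36.
Step 2. [-(-3*(-3*(-(2*x)))) = 36 or -36] leading − — multiply by −1. So neg: -3*(-3*(-(2*x))) = -36 or 36.
Step 3. [-3*(-3*(-(2*x))) = -36 or 36] divide by the outer -3, so div: -3*(-(2*x)) = 12 or -12.
Step 4. [-3*(-(2*x)) = 12 or -12] -3 out front; divide by -3 ⇒ div: -(2*x) = -4 or 4.
Step 5. [-(2*x) = -4 or 4] flip signs both sides, so neg: 2*x = 4 or -4.
Step 6. [2*x = 4 or -4] 2 out front; divide by 2, so div: x = 2 or -2.

Answer: x ∈ {-2, 2}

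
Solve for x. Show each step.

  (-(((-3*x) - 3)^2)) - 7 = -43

Step 1. [(-(((-3*x) - 3)^2)) - 7 = -43] 7 comes off first (add 7), so sub: -(((-3*x) - 3)^2) = -36.
Step 2. [-(((-3*x) - 3)^2) = -36] LHS negated; negate both sides ⇒ neg: ((-3*x) - 3)^2 = 36.
Step 3. [((-3*x) - 3)^2 = 36] LHS squared, RHS 36 ≥ 0: apply √ (±) ⇒ sqrt: (-3*x) - 3 = 6 or -6.
Step 4. [(-3*x) - 3 = 6 or -6] -3 is outermost — add 3 both sides, so sub: -3*x = 9 or -3.
Step 5. [-3*x = 9 or -3] divide by the outer -3 ⇒ div: x = -3 or 1.

Answer: x ∈ {-3, 1}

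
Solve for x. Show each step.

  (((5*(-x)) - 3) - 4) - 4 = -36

Step 1. [(((5*(-x)) - 3) - 4) - 4 = -36] add 4: x sits inside (… - 4). So sub: ((5*(-x)) - 3) - 4 = -32.
Step 2. [((5*(-x)) - 3) - 4 = -32] the outer -4 inverts by adding 4, so sub: (5*(-x)) - 3 = -28.
Step 3. [(5*(-x)) - 3 = -28] -3 is outermost — add 3 both sides, so sub: 5*(-x) = -25.
Step 4. [5*(-x) = -25] 5·(inner) — divide through by 5 ⇒ div: -x = -5.
Step 5. [-x = -5] LHS negated; negate both sides, so neg: x = 5.

Answer: x ∈ {5}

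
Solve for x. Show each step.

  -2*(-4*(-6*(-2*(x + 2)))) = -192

Step 1. [-2*(-4*(-6*(-2*(x + 2)))) = -192] divide by the outer -2 ⇒ div: -4*(-6*(-2*(x + 2))) = 96.
Step 2. [-4*(-6*(-2*(x + 2))) = 96] -4·(inner) — divide through by -4 ⇒ div: -6*(-2*(x + 2)) = -24.
Step 3. [-6*(-2*(x + 2)) = -24] divide by the outer -6 ⇒ div: -2*(x + 2) = 4.
Step 4. [-2*(x + 2) = 4] divide by the outer -2. So div: x + 2 = -2.
Step 5. [x + 2 = -2] 2 comes off first (subtract 2), so sub: x = -4.

Answer: x ∈ {-4}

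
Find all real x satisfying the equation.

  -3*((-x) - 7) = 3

Step 1. [-3*((-x) - 7) = 3] leading coefficient -3: divide by -3 ⇒ div: (-x) - 7 = -1.
Step 2. [(-x) - 7 = -1] add 7: x sits inside (… - 7). So sub: -x = 6.
Step 3. [-x = 6] LHS negated; negate both sides, so neg: x = -6.

Answer: x ∈ {-6}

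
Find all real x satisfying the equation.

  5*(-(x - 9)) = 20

Step 1. [5*(-(x - 9)) = 20] 5·(inner) — divide through by 5. So div: -(x - 9) = 4.
Step 2. [-(x - 9) = 4] flip signs both sides ⇒ neg: x - 9 = -4.
Step 3. [x - 9 = -4] 9 comes off first (add 9), so sub: x = 5.

Answer: x ∈ {5}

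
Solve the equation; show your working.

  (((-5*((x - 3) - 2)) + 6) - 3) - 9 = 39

Step 1. [(((-5*((x - 3) - 2)) + 6) - 3) - 9 = 39] add 9: x sits inside (… - 9) ⇒ sub: ((-5*((x - 3) - 2)) + 6) - 3 = 48.
Step 2. [((-5*((x - 3) - 2)) + 6) - 3 = 48] -3 is outermost — add 3 both sides. So sub: (-5*((x - 3) - 2)) + 6 = 51.
Step 3. [(-5*((x - 3) - 2)) + 6 = 51] 6 comes off first (subtract 6). So sub: -5*((x - 3) - 2) = 45.
Step 4. [-5*((x - 3) - 2) = 45] leading coefficient -5: divide by -5 ⇒ div: (x - 3) - 2 = -9.
Step 5. [(x - 3) - 2 = -9] 2 comes off first (add 2), so sub: x - 3 = -7.
Step 6. [x - 3 = -7] add 3: x sits inside (… - 3). So sub: x = -4.

Answer: x ∈ {-4}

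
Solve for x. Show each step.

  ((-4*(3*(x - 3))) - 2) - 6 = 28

Step 1. [((-4*(3*(x - 3))) - 2) - 6 = 28] the outer -6 inverts by adding 6 ⇒ sub: (-4*(3*(x - 3))) - 2 = 34.
Step 2. [(-4*(3*(x - 3))) - 2 = 34] peel the -2: add 2 from each side. So sub: -4*(3*(x - 3)) = 36.
Step 3. [-4*(3*(x - 3)) = 36] leading coefficient -4: divide by -4, so div: 3*(x - 3) = -9.
Step 4. [3*(x - 3) = -9] divide by the outer 3 ⇒ div: x - 3 = -3.
Step 5. [x - 3 = -3] peel the -3: add 3 from each side. So sub: x = 0.

Answer: x ∈ {0}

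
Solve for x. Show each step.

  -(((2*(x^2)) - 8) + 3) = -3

Step 1. [-(((2*(x^2)) - 8) + 3) = -3] flip signs both sides. So neg: ((2*(x^2)) - 8) + 3 = 3.
Step 2. [((2*(x^2)) - 8) + 3 = 3] +3 is outermost — subtract 3 both sides, so sub: (2*(x^2)) - 8 = 0.
Step 3. [(2*(x^2)) - 8 = 0] 2 | LHS and 2 | 0: pull 2 out, so factor: (x^2) - 4 = 0.
Step 4. [(x^2) - 4 = 0] 4 comes off first (add 4), so sub: x^2 = 4.
Step 5. [x^2 = 4] √ both sides: 4 ≥ 0 gives two branches ⇒ sqrt: x = 2 or -2.

Answer: x ∈ {-2, 2}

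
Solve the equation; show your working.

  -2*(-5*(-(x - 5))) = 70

Step 1. [-2*(-5*(-(x - 5))) = 70] LHS = -2·(…); ÷-2 both sides. So div: -5*(-(x - 5)) = -35.
Step 2. [-5*(-(x - 5)) = -35] -5 out front; divide by -5, so div: -(x - 5) = 7.
Step 3. [-(x - 5) = 7] flip signs both sides. So neg: x - 5 = -7.
Step 4. [x - 5 = -7] -5 is outermost — add 5 both sides ⇒ sub: x = -2.

Answer: x ∈ {-2}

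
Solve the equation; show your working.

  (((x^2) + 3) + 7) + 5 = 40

Step 1. [(((x^2) + 3) + 7) + 5 = 40] +5 is outermost — subtract 5 both sides ⇒ sub: ((x^2) + 3) + 7 = 35.
Step 2. [((x^2) + 3) + 7 = 35] peel the +7: subtract 7 from each side. So sub: (x^2) + 3 = 28.
Step 3. [(x^2) + 3 = 28] peel the +3: subtract 3 from each side, so sub: x^2 = 25.
Step 4. [x^2 = 25] √ both sides: 25 ≥ 0 gives two branches, so sqrt: x = 5 or -5.

Answer: x ∈ {-5, 5}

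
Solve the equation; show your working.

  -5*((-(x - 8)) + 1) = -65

Step 1. [-5*((-(x - 8)) + 1) = -65] -5·(inner) — divide through by -5. So div: (-(x - 8)) + 1 = 13.
Step 2. [(-(x - 8)) + 1 = 13] +1 is outermost — subtract 1 both sides, so sub: -(x - 8) = 12.
Step 3. [-(x - 8) = 12] LHS negated; negate both sides ⇒ neg: x - 8 = -12.
Step 4. [x - 8 = -12] -8 is outermost — add 8 both sides, so sub: x = -4.

Answer: x ∈ {-4}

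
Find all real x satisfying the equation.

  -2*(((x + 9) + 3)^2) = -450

Step 1. [-2*(((x + 9) + 3)^2) = -450] LHS = -2·(…); ÷-2 both sides ⇒ div: ((x + 9) + 3)^2 = 225.
Step 2. [((x + 9) + 3)^2 = 225] LHS squared, RHS 225 ≥ 0: apply √ (±) ⇒ sqrt: (x + 9) + 3 = 15 or -15.
Step 3. [(x + 9) + 3 = 15 or -15] +3 is outermost — subtract 3 both sides ⇒ sub: x + 9 = 12 or -18.
Step 4. [x + 9 = 12 or -18] the outer +9 inverts by subtracting 9 ⇒ sub: x = 3 or -27.

Answer: x ∈ {-27, 3}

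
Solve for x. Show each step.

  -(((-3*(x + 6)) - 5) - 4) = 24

Step 1. [-(((-3*(x + 6)) - 5) - 4) = 24] leading − — multiply by −1. So neg: ((-3*(x + 6)) - 5) - 4 = -24.
Step 2. [((-3*(x + 6)) - 5) - 4 = -24] peel the -4: add 4 from each side. So sub: (-3*(x + 6)) - 5 = -20.
Step 3. [(-3*(x + 6)) - 5 = -20] add 5: x sits inside (… - 5), so sub: -3*(x + 6) = -15.
Step 4. [-3*(x + 6) = -15] leading coefficient -3: divide by -3, so div: x + 6 = 5.
Step 5. [x + 6 = 5] the outer +6 inverts by subtracting 6. So sub: x = -1.

Answer: x ∈ {-1}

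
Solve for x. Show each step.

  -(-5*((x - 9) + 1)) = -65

Step 1. [-(-5*((x - 9) + 1)) = -65] leading − — multiply by −1. So neg: -5*((x - 9) + 1) = 65.
Step 2. [-5*((x - 9) + 1) = 65] leading coefficient -5: divide by -5 ⇒ div: (x - 9) + 1 = -13.
Step 3. [(x - 9) + 1 = -13] peel the +1: subtract 1 from each side, so sub: x - 9 = -14.
Step 4. [x - 9 = -14] the outer -9 inverts by adding 9. So sub: x = -5.

Answer: x ∈ {-5}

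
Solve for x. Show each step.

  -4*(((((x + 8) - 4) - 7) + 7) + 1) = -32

Step 1. [-4*(((((x + 8) - 4) - 7) + 7) + 1) = -32] divide by the outer -4 ⇒ div: ((((x + 8) - 4) - 7) + 7) + 1 = 8.
Step 2. [((((x + 8) - 4) - 7) + 7) + 1 = 8] 1 comes off first (subtract 1). So sub: (((x + 8) - 4) - 7) + 7 = 7.
Step 3. [(((x + 8) - 4) - 7) + 7 = 7] 7 comes off first (subtract 7). So sub: ((x + 8) - 4) - 7 = 0.
Step 4. [((x + 8) - 4) - 7 = 0] 7 comes off first (add 7) ⇒ sub: (x + 8) - 4 = 7.
Step 5. [(x + 8) - 4 = 7] peel the -4: add 4 from each side, so sub: x + 8 = 11.
Step 6. [x + 8 = 11] the outer +8 inverts by subtracting 8 ⇒ sub: x = 3.

Answer: x ∈ {3}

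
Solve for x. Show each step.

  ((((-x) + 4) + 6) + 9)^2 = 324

Step 1. [((((-x) + 4) + 6) + 9)^2 = 324] √ both sides: 324 ≥ 0 gives two branches ⇒ sqrt: (((-x) + 4) + 6) + 9 = 18 or -18.
Step 2. [(((-x) + 4) + 6) + 9 = 18 or -18] 9 comes off first (subtract 9) ⇒ sub: ((-x) + 4) + 6 = 9 or -27.
Step 3. [((-x) + 4) + 6 = 9 or -27] 6 comes off first (subtract 6), so sub: (-x) + 4 = 3 or -33.
Step 4. [(-x) + 4 = 3 or -33] 4 comes off first (subtract 4). So sub: -x = -1 or -37.
Step 5. [-x = -1 or -37] leading − — multiply by −1, so neg: x = 1 or 37.

Answer: x ∈ {1, 37}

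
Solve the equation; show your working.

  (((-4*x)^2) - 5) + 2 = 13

Step 1. [(((-4*x)^2) - 5) + 2 = 13] +2 is outermost — subtract 2 both sides, so sub: ((-4*x)^2) - 5 = 11.
Step 2. [((-4*x)^2) - 5 = 11] peel the -5: add 5 from each side. So sub: (-4*x)^2 = 16.
Step 3. [(-4*x)^2 = 16] √ both sides: 16 ≥ 0 gives two branches. So sqrt: -4*x = 4 or -4.
Step 4. [-4*x = 4 or -4] leading coefficient -4: divide by -4 ⇒ div: x = -1 or 1.

Answer: x ∈ {-1, 1}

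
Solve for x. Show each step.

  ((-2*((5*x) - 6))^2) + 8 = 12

Step 1. [((-2*((5*x) - 6))^2) + 8 = 12] +8 is outermost — subtract 8 both sides, so sub: (-2*((5*x) - 6))^2 = 4.
Step 2. [(-2*((5*x) - 6))^2 = 4] LHS squared, RHS 4 ≥ 0: apply √ (±), so sqrt: -2*((5*x) - 6) = 2 or -2.
Step 3. [-2*((5*x) - 6) = 2 or -2] LHS = -2·(…); ÷-2 both sides ⇒ div: (5*x) - 6 = -1 or 1.
Step 4. [(5*x) - 6 = -1 or 1] the outer -6 inverts by adding 6 ⇒ sub: 5*x = 5 or 7.
Step 5. [5*x = 5 or 7] divide by the outer 5. So div: x = 1 or 7/5.

Answer: x ∈ {1, 7/5}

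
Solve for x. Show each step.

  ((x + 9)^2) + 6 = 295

Step 1. [((x + 9)^2) + 6 = 295] subtract 6: x sits inside (… + 6) ⇒ sub: (x + 9)^2 = 289.
Step 2. [(x + 9)^2 = 289] √ both sides: 289 ≥ 0 gives two branches, so sqrt: x + 9 = 17 or -17.
Step 3. [x + 9 = 17 or -17] +9 is outermost — subtract 9 both sides. So sub: x = 8 or -26.

Answer: x ∈ {-26, 8}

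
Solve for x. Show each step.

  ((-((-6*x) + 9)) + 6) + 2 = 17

Step 1. [((-((-6*x) + 9)) + 6) + 2 = 17] the outer +2 inverts by subtracting 2 ⇒ sub: (-((-6*x) + 9)) + 6 = 15.
Step 2. [(-((-6*x) + 9)) + 6 = 15] peel the +6: subtract 6 from each side ⇒ sub: -((-6*x) + 9) = 9.
Step 3. [-((-6*x) + 9) = 9] flip signs both sides, so neg: (-6*x) + 9 = -9.
Step 4. [(-6*x) + 9 = -9] +9 is outermost — subtract 9 both sides ⇒ sub: -6*x = -18.
Step 5. [-6*x = -18] leading coefficient -6: divide by -6. So div: x = 3.

Answer: x ∈ {3}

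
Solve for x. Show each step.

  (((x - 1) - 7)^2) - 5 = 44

Step 1. [(((x - 1) - 7)^2) - 5 = 44] 5 comes off first (add 5), so sub: ((x - 1) - 7)^2 = 49.
Step 2. [((x - 1) - 7)^2 = 49] LHS squared, RHS 49 ≥ 0: apply √ (±), so sqrt: (x - 1) - 7 = 7 or -7.
Step 3. [(x - 1) - 7 = 7 or -7] 7 comes off first (add 7) ⇒ sub: x - 1 = 14 or 0.
Step 4. [x - 1 = 14 or 0] peel the -1: add 1 from each side. So sub: x = 15 or 1.

Answer: x ∈ {1, 15}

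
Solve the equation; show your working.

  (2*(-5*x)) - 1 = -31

Step 1. [(2*(-5*x)) - 1 = -31] -1 is outermost — add 1 both sides. So sub: 2*(-5*x) = -30.
Step 2. [2*(-5*x) = -30] 2·(inner) — divide through by 2 ⇒ div: -5*x = -15.
Step 3. [-5*x = -15] LHS = -5·(…); ÷-5 both sides, so div: x = 3.

Answer: x ∈ {3}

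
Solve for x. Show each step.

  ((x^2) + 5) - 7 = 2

Step 1. [((x^2) + 5) - 7 = 2] the outer -7 inverts by adding 7 ⇒ sub: (x^2) + 5 = 9.
Step 2. [(x^2) + 5 = 9] subtract 5: x sits inside (… + 5). So sub: x^2 = 4.
Step 3. [x^2 = 4] √ both sides: 4 ≥ 0 gives two branches ⇒ sqrt: x = 2 or -2.

Answer: x ∈ {-2, 2}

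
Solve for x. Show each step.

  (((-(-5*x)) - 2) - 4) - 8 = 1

Step 1. [(((-(-5*x)) - 2) - 4) - 8 = 1] -8 is outermost — add 8 both sides ⇒ sub: ((-(-5*x)) - 2) - 4 = 9.
Step 2. [((-(-5*x)) - 2) - 4 = 9] the outer -4 inverts by adding 4 ⇒ sub: (-(-5*x)) - 2 = 13.
Step 3. [(-(-5*x)) - 2 = 13] peel the -2: add 2 from each side ⇒ sub: -(-5*x) = 15.
Step 4. [-(-5*x) = 15] LHS negated; negate both sides ⇒ neg: -5*x = -15.
Step 5. [-5*x = -15] LHS = -5·(…); ÷-5 both sides, so div: x = 3.

Answer: x ∈ {3}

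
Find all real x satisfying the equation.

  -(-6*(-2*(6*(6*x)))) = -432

Step 1. [-(-6*(-2*(6*(6*x)))) = -432] LHS negated; negate both sides. So neg: -6*(-2*(6*(6*x))) = 432.
Step 2. [-6*(-2*(6*(6*x))) = 432] -6 out front; divide by -6 ⇒ div: -2*(6*(6*x)) = -72.
Step 3. [-2*(6*(6*x)) = -72] LHS = -2·(…); ÷-2 both sides ⇒ div: 6*(6*x) = 36.
Step 4. [6*(6*x) = 36] LHS = 6·(…); ÷6 both sides ⇒ div: 6*x = 6.
Step 5. [6*x = 6] leading coefficient 6: divide by 6. So div: x = 1.

Answer: x ∈ {1}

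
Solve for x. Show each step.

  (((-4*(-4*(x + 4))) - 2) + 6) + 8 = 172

Step 1. [(((-4*(-4*(x + 4))) - 2) + 6) + 8 = 172] subtract 8: x sits inside (… + 8), so sub: ((-4*(-4*(x + 4))) - 2) + 6 = 164.
Step 2. [((-4*(-4*(x + 4))) - 2) + 6 = 164] the outer +6 inverts by subtracting 6. So sub: (-4*(-4*(x + 4))) - 2 = 158.
Step 3. [(-4*(-4*(x + 4))) - 2 = 158] add 2: x sits inside (… - 2) ⇒ sub: -4*(-4*(x + 4)) = 160.
Step 4. [-4*(-4*(x + 4)) = 160] LHS = -4·(…); ÷-4 both sides, so div: -4*(x + 4) = -40.
Step 5. [-4*(x + 4) = -40] divide by the outer -4. So div: x + 4 = 10.
Step 6. [x + 4 = 10] 4 comes off first (subtract 4). So sub: x = 6.

Answer: x ∈ {6}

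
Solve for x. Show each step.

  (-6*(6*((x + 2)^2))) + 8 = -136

Step 1. [(-6*(6*((x + 2)^2))) + 8 = -136] 8 comes off first (subtract 8) ⇒ sub: -6*(6*((x + 2)^2)) = -144.
Step 2. [-6*(6*((x + 2)^2)) = -144] divide by the outer -6. So div: 6*((x + 2)^2) = 24.
Step 3. [6*((x + 2)^2) = 24] divide by the outer 6. So div: (x + 2)^2 = 4.
Step 4. [(x + 2)^2 = 4] √ both sides: 4 ≥ 0 gives two branches. So sqrt: x + 2 = 2 or -2.
Step 5. [x + 2 = 2 or -2] 2 comes off first (subtract 2), so sub: x = 0 or -4.

Answer: x ∈ {-4, 0}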